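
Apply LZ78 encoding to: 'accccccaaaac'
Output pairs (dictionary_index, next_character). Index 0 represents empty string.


LZ78 encoding steps:
Dictionary: {0: ''}
Step 1: w='' (idx 0), next='a' -> output (0, 'a'), add 'a' as idx 1
Step 2: w='' (idx 0), next='c' -> output (0, 'c'), add 'c' as idx 2
Step 3: w='c' (idx 2), next='c' -> output (2, 'c'), add 'cc' as idx 3
Step 4: w='cc' (idx 3), next='c' -> output (3, 'c'), add 'ccc' as idx 4
Step 5: w='a' (idx 1), next='a' -> output (1, 'a'), add 'aa' as idx 5
Step 6: w='aa' (idx 5), next='c' -> output (5, 'c'), add 'aac' as idx 6


Encoded: [(0, 'a'), (0, 'c'), (2, 'c'), (3, 'c'), (1, 'a'), (5, 'c')]


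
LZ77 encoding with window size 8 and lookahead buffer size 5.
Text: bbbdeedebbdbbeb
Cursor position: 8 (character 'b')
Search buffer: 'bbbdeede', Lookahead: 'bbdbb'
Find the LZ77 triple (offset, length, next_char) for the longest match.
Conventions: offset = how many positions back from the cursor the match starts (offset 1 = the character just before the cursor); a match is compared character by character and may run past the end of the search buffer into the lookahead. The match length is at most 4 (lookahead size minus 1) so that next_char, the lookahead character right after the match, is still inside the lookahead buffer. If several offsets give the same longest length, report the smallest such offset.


Try each offset into the search buffer:
  offset=1 (pos 7, char 'e'): match length 0
  offset=2 (pos 6, char 'd'): match length 0
  offset=3 (pos 5, char 'e'): match length 0
  offset=4 (pos 4, char 'e'): match length 0
  offset=5 (pos 3, char 'd'): match length 0
  offset=6 (pos 2, char 'b'): match length 1
  offset=7 (pos 1, char 'b'): match length 3
  offset=8 (pos 0, char 'b'): match length 2
Longest match has length 3 at offset 7.
next_char = character at position 8 + 3 = 11 -> 'b'

Best match: offset=7, length=3 (matching 'bbd' starting at position 1)
LZ77 triple: (7, 3, 'b')


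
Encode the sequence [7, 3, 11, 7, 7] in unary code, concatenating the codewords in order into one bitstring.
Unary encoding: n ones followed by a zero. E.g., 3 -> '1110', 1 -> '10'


Encode each number as n ones followed by a terminating 0:
  7 -> 11111110 (8 bits)
  3 -> 1110 (4 bits)
  11 -> 111111111110 (12 bits)
  7 -> 11111110 (8 bits)
  7 -> 11111110 (8 bits)
Total length = 8 + 4 + 12 + 8 + 8 = 40 bits.

Unary([7, 3, 11, 7, 7]) = 1111111011101111111111101111111011111110 (40 bits)


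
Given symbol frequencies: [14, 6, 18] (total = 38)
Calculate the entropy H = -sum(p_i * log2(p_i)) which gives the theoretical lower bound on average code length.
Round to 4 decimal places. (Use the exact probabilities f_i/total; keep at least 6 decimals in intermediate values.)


Per-symbol terms -p_i * log2(p_i) with p_i = f_i/38:
  p = 14/38 = 0.368421: log2(p) = -1.440573, -p*log2(p) = 0.530737
  p = 6/38 = 0.157895: log2(p) = -2.662965, -p*log2(p) = 0.420468
  p = 18/38 = 0.473684: log2(p) = -1.078003, -p*log2(p) = 0.510633
H = 0.530737 + 0.420468 + 0.510633 = 1.461838

H = 1.4618 bits/symbol


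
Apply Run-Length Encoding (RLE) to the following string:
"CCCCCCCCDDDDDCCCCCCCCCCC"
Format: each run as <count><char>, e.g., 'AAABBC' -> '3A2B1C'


Scanning runs left to right:
  i=0: run of 'C' x 8 -> '8C'
  i=8: run of 'D' x 5 -> '5D'
  i=13: run of 'C' x 11 -> '11C'

RLE = 8C5D11C


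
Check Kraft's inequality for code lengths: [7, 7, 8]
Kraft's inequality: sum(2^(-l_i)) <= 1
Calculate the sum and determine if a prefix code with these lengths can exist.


Sum = 2^(-7) + 2^(-7) + 2^(-8)
    = 0.0078125 + 0.0078125 + 0.00390625
    = 5/256 = 0.01953125
Since 0.01953125 <= 1, Kraft's inequality IS satisfied.
A prefix code with these lengths CAN exist.

Kraft sum = 0.01953125. Satisfied.


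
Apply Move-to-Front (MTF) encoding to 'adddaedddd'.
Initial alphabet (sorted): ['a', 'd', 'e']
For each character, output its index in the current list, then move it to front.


MTF encoding:
'a': index 0 in ['a', 'd', 'e'] -> ['a', 'd', 'e']
'd': index 1 in ['a', 'd', 'e'] -> ['d', 'a', 'e']
'd': index 0 in ['d', 'a', 'e'] -> ['d', 'a', 'e']
'd': index 0 in ['d', 'a', 'e'] -> ['d', 'a', 'e']
'a': index 1 in ['d', 'a', 'e'] -> ['a', 'd', 'e']
'e': index 2 in ['a', 'd', 'e'] -> ['e', 'a', 'd']
'd': index 2 in ['e', 'a', 'd'] -> ['d', 'e', 'a']
'd': index 0 in ['d', 'e', 'a'] -> ['d', 'e', 'a']
'd': index 0 in ['d', 'e', 'a'] -> ['d', 'e', 'a']
'd': index 0 in ['d', 'e', 'a'] -> ['d', 'e', 'a']


Output: [0, 1, 0, 0, 1, 2, 2, 0, 0, 0]


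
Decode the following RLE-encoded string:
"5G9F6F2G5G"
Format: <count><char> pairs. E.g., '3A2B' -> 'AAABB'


Expanding each <count><char> pair:
  5G -> 'GGGGG'
  9F -> 'FFFFFFFFF'
  6F -> 'FFFFFF'
  2G -> 'GG'
  5G -> 'GGGGG'

Decoded = GGGGGFFFFFFFFFFFFFFFGGGGGGG


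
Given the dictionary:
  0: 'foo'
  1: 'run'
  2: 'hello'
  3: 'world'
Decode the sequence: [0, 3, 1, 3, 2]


Look up each index in the dictionary:
  0 -> 'foo'
  3 -> 'world'
  1 -> 'run'
  3 -> 'world'
  2 -> 'hello'

Decoded: "foo world run world hello"


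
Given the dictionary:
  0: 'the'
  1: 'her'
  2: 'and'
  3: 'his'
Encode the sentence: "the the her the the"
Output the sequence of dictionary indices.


Look up each word in the dictionary:
  'the' -> 0
  'the' -> 0
  'her' -> 1
  'the' -> 0
  'the' -> 0

Encoded: [0, 0, 1, 0, 0]


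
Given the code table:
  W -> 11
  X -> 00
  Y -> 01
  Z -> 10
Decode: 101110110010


Decoding:
10 -> Z
11 -> W
10 -> Z
11 -> W
00 -> X
10 -> Z


Result: ZWZWXZ


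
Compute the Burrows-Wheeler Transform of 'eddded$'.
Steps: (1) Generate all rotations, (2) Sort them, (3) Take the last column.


Rotations (sorted):
  0: $eddded -> last char: d
  1: d$eddde -> last char: e
  2: ddded$e -> last char: e
  3: dded$ed -> last char: d
  4: ded$edd -> last char: d
  5: ed$eddd -> last char: d
  6: eddded$ -> last char: $


BWT = deeddd$


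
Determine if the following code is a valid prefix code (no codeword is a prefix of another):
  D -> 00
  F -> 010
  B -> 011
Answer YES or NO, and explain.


Checking each pair (does one codeword prefix another?):
  D='00' vs F='010': no prefix
  D='00' vs B='011': no prefix
  F='010' vs D='00': no prefix
  F='010' vs B='011': no prefix
  B='011' vs D='00': no prefix
  B='011' vs F='010': no prefix
No violation found over all pairs.

YES -- this is a valid prefix code. No codeword is a prefix of any other codeword.


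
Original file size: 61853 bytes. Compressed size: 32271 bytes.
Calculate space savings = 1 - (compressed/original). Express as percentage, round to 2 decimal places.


ratio = compressed/original = 32271/61853 = 0.521737
savings = 1 - ratio = 1 - 0.521737 = 0.478263
as a percentage: 0.478263 * 100 = 47.83%

Space savings = 1 - 32271/61853 = 47.83%


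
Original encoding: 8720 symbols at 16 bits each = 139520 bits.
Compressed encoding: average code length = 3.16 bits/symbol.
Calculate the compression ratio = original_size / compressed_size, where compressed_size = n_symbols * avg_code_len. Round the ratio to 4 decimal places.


original_size = n_symbols * orig_bits = 8720 * 16 = 139520 bits
compressed_size = n_symbols * avg_code_len = 8720 * 3.16 = 27555.2 bits
ratio = original_size / compressed_size = 139520 / 27555.2 = 5.0633

Compression ratio = 5.0633


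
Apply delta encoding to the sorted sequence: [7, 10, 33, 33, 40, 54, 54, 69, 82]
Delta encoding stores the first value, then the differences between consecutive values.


First value: 7
Deltas:
  10 - 7 = 3
  33 - 10 = 23
  33 - 33 = 0
  40 - 33 = 7
  54 - 40 = 14
  54 - 54 = 0
  69 - 54 = 15
  82 - 69 = 13


Delta encoded: [7, 3, 23, 0, 7, 14, 0, 15, 13]


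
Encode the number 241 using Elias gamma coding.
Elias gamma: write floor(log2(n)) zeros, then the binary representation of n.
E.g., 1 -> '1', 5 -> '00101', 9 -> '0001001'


num_bits = floor(log2(241)) + 1 = 8
leading_zeros = num_bits - 1 = 7
binary(241) = 11110001

Elias gamma(241) = '0000000' + '11110001' = 000000011110001 (15 bits)


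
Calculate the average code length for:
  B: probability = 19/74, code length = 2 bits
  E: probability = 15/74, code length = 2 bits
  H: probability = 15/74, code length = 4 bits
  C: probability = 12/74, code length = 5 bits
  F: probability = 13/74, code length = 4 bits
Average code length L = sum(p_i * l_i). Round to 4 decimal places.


Weighted contributions p_i * l_i:
  B: (19/74) * 2 = 38/74
  E: (15/74) * 2 = 30/74
  H: (15/74) * 4 = 60/74
  C: (12/74) * 5 = 60/74
  F: (13/74) * 4 = 52/74
Sum = (38 + 30 + 60 + 60 + 52)/74 = 240/74

L = 240/74 = 3.2432 bits/symbol


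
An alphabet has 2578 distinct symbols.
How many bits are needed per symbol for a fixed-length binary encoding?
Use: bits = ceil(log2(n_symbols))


log2(2578) = 11.332
Bracket: 2^11 = 2048 < 2578 <= 2^12 = 4096
So ceil(log2(2578)) = 12

bits = ceil(log2(2578)) = ceil(11.332) = 12 bits


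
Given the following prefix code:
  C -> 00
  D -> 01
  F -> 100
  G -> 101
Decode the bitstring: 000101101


Decoding step by step:
Bits 00 -> C
Bits 01 -> D
Bits 01 -> D
Bits 101 -> G


Decoded message: CDDG


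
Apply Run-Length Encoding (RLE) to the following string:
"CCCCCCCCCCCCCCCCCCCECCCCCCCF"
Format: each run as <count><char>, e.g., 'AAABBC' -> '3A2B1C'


Scanning runs left to right:
  i=0: run of 'C' x 19 -> '19C'
  i=19: run of 'E' x 1 -> '1E'
  i=20: run of 'C' x 7 -> '7C'
  i=27: run of 'F' x 1 -> '1F'

RLE = 19C1E7C1F


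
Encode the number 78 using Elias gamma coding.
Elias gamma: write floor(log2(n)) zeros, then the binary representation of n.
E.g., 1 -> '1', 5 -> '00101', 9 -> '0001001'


num_bits = floor(log2(78)) + 1 = 7
leading_zeros = num_bits - 1 = 6
binary(78) = 1001110

Elias gamma(78) = '000000' + '1001110' = 0000001001110 (13 bits)


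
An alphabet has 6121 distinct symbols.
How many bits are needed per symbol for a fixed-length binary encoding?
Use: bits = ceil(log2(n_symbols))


log2(6121) = 12.5796
Bracket: 2^12 = 4096 < 6121 <= 2^13 = 8192
So ceil(log2(6121)) = 13

bits = ceil(log2(6121)) = ceil(12.5796) = 13 bits


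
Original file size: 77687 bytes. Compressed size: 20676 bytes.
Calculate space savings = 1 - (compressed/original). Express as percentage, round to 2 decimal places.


ratio = compressed/original = 20676/77687 = 0.266145
savings = 1 - ratio = 1 - 0.266145 = 0.733855
as a percentage: 0.733855 * 100 = 73.39%

Space savings = 1 - 20676/77687 = 73.39%


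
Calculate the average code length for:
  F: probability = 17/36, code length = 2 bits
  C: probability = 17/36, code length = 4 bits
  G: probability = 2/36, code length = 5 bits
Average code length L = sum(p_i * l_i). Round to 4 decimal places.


Weighted contributions p_i * l_i:
  F: (17/36) * 2 = 34/36
  C: (17/36) * 4 = 68/36
  G: (2/36) * 5 = 10/36
Sum = (34 + 68 + 10)/36 = 112/36

L = 112/36 = 3.1111 bits/symbol


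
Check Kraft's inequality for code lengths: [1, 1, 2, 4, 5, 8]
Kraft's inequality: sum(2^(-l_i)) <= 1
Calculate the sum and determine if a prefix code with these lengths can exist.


Sum = 2^(-1) + 2^(-1) + 2^(-2) + 2^(-4) + 2^(-5) + 2^(-8)
    = 0.5 + 0.5 + 0.25 + 0.0625 + 0.03125 + 0.00390625
    = 345/256 = 1.34765625
Since 1.34765625 > 1, Kraft's inequality is NOT satisfied.
A prefix code with these lengths CANNOT exist.

Kraft sum = 1.34765625. Not satisfied.


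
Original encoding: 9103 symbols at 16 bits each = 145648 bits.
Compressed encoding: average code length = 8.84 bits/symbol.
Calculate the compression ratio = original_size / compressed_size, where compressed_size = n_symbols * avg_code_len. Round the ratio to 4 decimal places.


original_size = n_symbols * orig_bits = 9103 * 16 = 145648 bits
compressed_size = n_symbols * avg_code_len = 9103 * 8.84 = 80470.52 bits
ratio = original_size / compressed_size = 145648 / 80470.52 = 1.81

Compression ratio = 1.81


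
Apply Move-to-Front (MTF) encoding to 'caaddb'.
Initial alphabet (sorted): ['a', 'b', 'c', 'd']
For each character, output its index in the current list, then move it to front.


MTF encoding:
'c': index 2 in ['a', 'b', 'c', 'd'] -> ['c', 'a', 'b', 'd']
'a': index 1 in ['c', 'a', 'b', 'd'] -> ['a', 'c', 'b', 'd']
'a': index 0 in ['a', 'c', 'b', 'd'] -> ['a', 'c', 'b', 'd']
'd': index 3 in ['a', 'c', 'b', 'd'] -> ['d', 'a', 'c', 'b']
'd': index 0 in ['d', 'a', 'c', 'b'] -> ['d', 'a', 'c', 'b']
'b': index 3 in ['d', 'a', 'c', 'b'] -> ['b', 'd', 'a', 'c']


Output: [2, 1, 0, 3, 0, 3]


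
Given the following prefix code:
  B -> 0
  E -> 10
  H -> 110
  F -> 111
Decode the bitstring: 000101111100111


Decoding step by step:
Bits 0 -> B
Bits 0 -> B
Bits 0 -> B
Bits 10 -> E
Bits 111 -> F
Bits 110 -> H
Bits 0 -> B
Bits 111 -> F


Decoded message: BBBEFHBF


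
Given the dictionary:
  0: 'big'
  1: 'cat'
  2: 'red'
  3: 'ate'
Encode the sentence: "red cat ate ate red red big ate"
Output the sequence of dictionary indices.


Look up each word in the dictionary:
  'red' -> 2
  'cat' -> 1
  'ate' -> 3
  'ate' -> 3
  'red' -> 2
  'red' -> 2
  'big' -> 0
  'ate' -> 3

Encoded: [2, 1, 3, 3, 2, 2, 0, 3]


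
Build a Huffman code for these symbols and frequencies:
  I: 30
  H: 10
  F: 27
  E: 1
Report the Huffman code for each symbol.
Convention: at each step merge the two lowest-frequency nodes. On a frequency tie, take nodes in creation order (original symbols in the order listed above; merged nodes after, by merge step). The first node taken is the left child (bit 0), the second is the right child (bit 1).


Huffman tree construction:
Step 1: Merge E(1) + H(10) = 11
Step 2: Merge (E+H)(11) + F(27) = 38
Step 3: Merge I(30) + ((E+H)+F)(38) = 68
Read each symbol's code off the tree from the root (left child = 0, right child = 1).

Codes:
  I: 0 (length 1)
  H: 101 (length 3)
  F: 11 (length 2)
  E: 100 (length 3)
Average code length: 117/68 = 1.7206 bits/symbol


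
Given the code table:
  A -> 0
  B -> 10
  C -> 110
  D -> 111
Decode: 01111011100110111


Decoding:
0 -> A
111 -> D
10 -> B
111 -> D
0 -> A
0 -> A
110 -> C
111 -> D


Result: ADBDAACD


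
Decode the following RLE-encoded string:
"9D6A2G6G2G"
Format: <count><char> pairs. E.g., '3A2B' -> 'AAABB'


Expanding each <count><char> pair:
  9D -> 'DDDDDDDDD'
  6A -> 'AAAAAA'
  2G -> 'GG'
  6G -> 'GGGGGG'
  2G -> 'GG'

Decoded = DDDDDDDDDAAAAAAGGGGGGGGGG


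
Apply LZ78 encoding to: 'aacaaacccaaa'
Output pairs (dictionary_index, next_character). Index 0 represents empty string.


LZ78 encoding steps:
Dictionary: {0: ''}
Step 1: w='' (idx 0), next='a' -> output (0, 'a'), add 'a' as idx 1
Step 2: w='a' (idx 1), next='c' -> output (1, 'c'), add 'ac' as idx 2
Step 3: w='a' (idx 1), next='a' -> output (1, 'a'), add 'aa' as idx 3
Step 4: w='ac' (idx 2), next='c' -> output (2, 'c'), add 'acc' as idx 4
Step 5: w='' (idx 0), next='c' -> output (0, 'c'), add 'c' as idx 5
Step 6: w='aa' (idx 3), next='a' -> output (3, 'a'), add 'aaa' as idx 6


Encoded: [(0, 'a'), (1, 'c'), (1, 'a'), (2, 'c'), (0, 'c'), (3, 'a')]


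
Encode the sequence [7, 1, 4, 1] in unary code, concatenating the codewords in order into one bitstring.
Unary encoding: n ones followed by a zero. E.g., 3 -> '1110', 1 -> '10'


Encode each number as n ones followed by a terminating 0:
  7 -> 11111110 (8 bits)
  1 -> 10 (2 bits)
  4 -> 11110 (5 bits)
  1 -> 10 (2 bits)
Total length = 8 + 2 + 5 + 2 = 17 bits.

Unary([7, 1, 4, 1]) = 11111110101111010 (17 bits)


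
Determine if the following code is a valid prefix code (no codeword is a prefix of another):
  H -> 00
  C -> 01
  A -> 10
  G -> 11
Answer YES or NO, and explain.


Checking each pair (does one codeword prefix another?):
  H='00' vs C='01': no prefix
  H='00' vs A='10': no prefix
  H='00' vs G='11': no prefix
  C='01' vs H='00': no prefix
  C='01' vs A='10': no prefix
  C='01' vs G='11': no prefix
  A='10' vs H='00': no prefix
  A='10' vs C='01': no prefix
  A='10' vs G='11': no prefix
  G='11' vs H='00': no prefix
  G='11' vs C='01': no prefix
  G='11' vs A='10': no prefix
No violation found over all pairs.

YES -- this is a valid prefix code. No codeword is a prefix of any other codeword.


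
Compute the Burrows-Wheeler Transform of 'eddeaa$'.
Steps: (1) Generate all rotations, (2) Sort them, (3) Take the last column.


Rotations (sorted):
  0: $eddeaa -> last char: a
  1: a$eddea -> last char: a
  2: aa$edde -> last char: e
  3: ddeaa$e -> last char: e
  4: deaa$ed -> last char: d
  5: eaa$edd -> last char: d
  6: eddeaa$ -> last char: $


BWT = aaeedd$


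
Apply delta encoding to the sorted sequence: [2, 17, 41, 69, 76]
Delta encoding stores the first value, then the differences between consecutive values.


First value: 2
Deltas:
  17 - 2 = 15
  41 - 17 = 24
  69 - 41 = 28
  76 - 69 = 7


Delta encoded: [2, 15, 24, 28, 7]


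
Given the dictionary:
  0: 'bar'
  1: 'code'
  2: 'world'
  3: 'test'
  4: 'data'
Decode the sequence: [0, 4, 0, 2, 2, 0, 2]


Look up each index in the dictionary:
  0 -> 'bar'
  4 -> 'data'
  0 -> 'bar'
  2 -> 'world'
  2 -> 'world'
  0 -> 'bar'
  2 -> 'world'

Decoded: "bar data bar world world bar world"


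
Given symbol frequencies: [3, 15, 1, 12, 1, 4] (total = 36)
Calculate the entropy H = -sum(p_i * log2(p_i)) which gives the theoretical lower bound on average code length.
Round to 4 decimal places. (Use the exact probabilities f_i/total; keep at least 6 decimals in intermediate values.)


Per-symbol terms -p_i * log2(p_i) with p_i = f_i/36:
  p = 3/36 = 0.083333: log2(p) = -3.584963, -p*log2(p) = 0.298747
  p = 15/36 = 0.416667: log2(p) = -1.263034, -p*log2(p) = 0.526264
  p = 1/36 = 0.027778: log2(p) = -5.169925, -p*log2(p) = 0.143609
  p = 12/36 = 0.333333: log2(p) = -1.584963, -p*log2(p) = 0.528321
  p = 1/36 = 0.027778: log2(p) = -5.169925, -p*log2(p) = 0.143609
  p = 4/36 = 0.111111: log2(p) = -3.169925, -p*log2(p) = 0.352214
H = 0.298747 + 0.526264 + 0.143609 + 0.528321 + 0.143609 + 0.352214 = 1.992764

H = 1.9928 bits/symbol


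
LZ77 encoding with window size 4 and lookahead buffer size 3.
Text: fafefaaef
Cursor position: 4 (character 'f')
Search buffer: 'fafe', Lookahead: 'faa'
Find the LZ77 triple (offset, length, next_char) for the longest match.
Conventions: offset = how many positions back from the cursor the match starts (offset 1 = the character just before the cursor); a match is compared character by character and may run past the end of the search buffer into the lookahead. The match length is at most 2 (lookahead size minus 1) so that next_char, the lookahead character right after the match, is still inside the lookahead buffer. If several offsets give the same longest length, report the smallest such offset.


Try each offset into the search buffer:
  offset=1 (pos 3, char 'e'): match length 0
  offset=2 (pos 2, char 'f'): match length 1
  offset=3 (pos 1, char 'a'): match length 0
  offset=4 (pos 0, char 'f'): match length 2
Longest match has length 2 at offset 4.
next_char = character at position 4 + 2 = 6 -> 'a'

Best match: offset=4, length=2 (matching 'fa' starting at position 0)
LZ77 triple: (4, 2, 'a')


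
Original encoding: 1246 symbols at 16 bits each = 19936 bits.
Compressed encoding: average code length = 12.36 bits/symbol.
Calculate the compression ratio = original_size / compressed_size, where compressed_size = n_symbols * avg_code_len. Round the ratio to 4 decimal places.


original_size = n_symbols * orig_bits = 1246 * 16 = 19936 bits
compressed_size = n_symbols * avg_code_len = 1246 * 12.36 = 15400.56 bits
ratio = original_size / compressed_size = 19936 / 15400.56 = 1.2945

Compression ratio = 1.2945


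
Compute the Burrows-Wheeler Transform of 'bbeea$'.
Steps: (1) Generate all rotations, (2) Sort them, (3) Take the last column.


Rotations (sorted):
  0: $bbeea -> last char: a
  1: a$bbee -> last char: e
  2: bbeea$ -> last char: $
  3: beea$b -> last char: b
  4: ea$bbe -> last char: e
  5: eea$bb -> last char: b


BWT = ae$beb


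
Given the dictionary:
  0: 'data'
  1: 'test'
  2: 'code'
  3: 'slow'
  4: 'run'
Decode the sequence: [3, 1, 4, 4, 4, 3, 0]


Look up each index in the dictionary:
  3 -> 'slow'
  1 -> 'test'
  4 -> 'run'
  4 -> 'run'
  4 -> 'run'
  3 -> 'slow'
  0 -> 'data'

Decoded: "slow test run run run slow data"


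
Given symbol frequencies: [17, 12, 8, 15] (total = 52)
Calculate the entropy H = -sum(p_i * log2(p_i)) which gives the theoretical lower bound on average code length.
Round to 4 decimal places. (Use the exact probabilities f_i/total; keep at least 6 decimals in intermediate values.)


Per-symbol terms -p_i * log2(p_i) with p_i = f_i/52:
  p = 17/52 = 0.326923: log2(p) = -1.612977, -p*log2(p) = 0.527319
  p = 12/52 = 0.230769: log2(p) = -2.115477, -p*log2(p) = 0.488187
  p = 8/52 = 0.153846: log2(p) = -2.700440, -p*log2(p) = 0.415452
  p = 15/52 = 0.288462: log2(p) = -1.793549, -p*log2(p) = 0.517370
H = 0.527319 + 0.488187 + 0.415452 + 0.517370 = 1.948328

H = 1.9483 bits/symbol


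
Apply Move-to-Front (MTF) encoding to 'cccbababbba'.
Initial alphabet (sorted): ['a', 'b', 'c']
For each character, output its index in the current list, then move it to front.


MTF encoding:
'c': index 2 in ['a', 'b', 'c'] -> ['c', 'a', 'b']
'c': index 0 in ['c', 'a', 'b'] -> ['c', 'a', 'b']
'c': index 0 in ['c', 'a', 'b'] -> ['c', 'a', 'b']
'b': index 2 in ['c', 'a', 'b'] -> ['b', 'c', 'a']
'a': index 2 in ['b', 'c', 'a'] -> ['a', 'b', 'c']
'b': index 1 in ['a', 'b', 'c'] -> ['b', 'a', 'c']
'a': index 1 in ['b', 'a', 'c'] -> ['a', 'b', 'c']
'b': index 1 in ['a', 'b', 'c'] -> ['b', 'a', 'c']
'b': index 0 in ['b', 'a', 'c'] -> ['b', 'a', 'c']
'b': index 0 in ['b', 'a', 'c'] -> ['b', 'a', 'c']
'a': index 1 in ['b', 'a', 'c'] -> ['a', 'b', 'c']


Output: [2, 0, 0, 2, 2, 1, 1, 1, 0, 0, 1]


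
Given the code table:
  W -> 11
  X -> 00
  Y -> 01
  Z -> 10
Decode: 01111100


Decoding:
01 -> Y
11 -> W
11 -> W
00 -> X


Result: YWWX


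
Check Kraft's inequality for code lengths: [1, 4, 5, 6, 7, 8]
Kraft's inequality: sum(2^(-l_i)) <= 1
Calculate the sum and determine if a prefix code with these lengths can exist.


Sum = 2^(-1) + 2^(-4) + 2^(-5) + 2^(-6) + 2^(-7) + 2^(-8)
    = 0.5 + 0.0625 + 0.03125 + 0.015625 + 0.0078125 + 0.00390625
    = 159/256 = 0.62109375
Since 0.62109375 <= 1, Kraft's inequality IS satisfied.
A prefix code with these lengths CAN exist.

Kraft sum = 0.62109375. Satisfied.


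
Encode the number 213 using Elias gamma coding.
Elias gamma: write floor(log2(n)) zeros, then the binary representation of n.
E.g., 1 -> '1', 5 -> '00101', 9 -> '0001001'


num_bits = floor(log2(213)) + 1 = 8
leading_zeros = num_bits - 1 = 7
binary(213) = 11010101

Elias gamma(213) = '0000000' + '11010101' = 000000011010101 (15 bits)


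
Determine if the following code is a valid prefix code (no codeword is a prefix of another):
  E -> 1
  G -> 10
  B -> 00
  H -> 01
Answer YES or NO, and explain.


Checking each pair (does one codeword prefix another?):
  E='1' vs G='10': prefix -- VIOLATION

NO -- this is NOT a valid prefix code. E (1) is a prefix of G (10).


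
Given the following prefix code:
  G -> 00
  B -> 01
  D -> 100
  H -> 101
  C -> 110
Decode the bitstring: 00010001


Decoding step by step:
Bits 00 -> G
Bits 01 -> B
Bits 00 -> G
Bits 01 -> B


Decoded message: GBGB


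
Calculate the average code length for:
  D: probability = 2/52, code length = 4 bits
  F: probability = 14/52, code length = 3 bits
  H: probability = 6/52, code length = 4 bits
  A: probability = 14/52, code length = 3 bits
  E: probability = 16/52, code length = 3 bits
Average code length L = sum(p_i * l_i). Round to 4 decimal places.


Weighted contributions p_i * l_i:
  D: (2/52) * 4 = 8/52
  F: (14/52) * 3 = 42/52
  H: (6/52) * 4 = 24/52
  A: (14/52) * 3 = 42/52
  E: (16/52) * 3 = 48/52
Sum = (8 + 42 + 24 + 42 + 48)/52 = 164/52

L = 164/52 = 3.1538 bits/symbol


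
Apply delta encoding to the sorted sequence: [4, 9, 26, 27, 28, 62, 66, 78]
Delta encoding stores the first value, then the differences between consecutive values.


First value: 4
Deltas:
  9 - 4 = 5
  26 - 9 = 17
  27 - 26 = 1
  28 - 27 = 1
  62 - 28 = 34
  66 - 62 = 4
  78 - 66 = 12


Delta encoded: [4, 5, 17, 1, 1, 34, 4, 12]


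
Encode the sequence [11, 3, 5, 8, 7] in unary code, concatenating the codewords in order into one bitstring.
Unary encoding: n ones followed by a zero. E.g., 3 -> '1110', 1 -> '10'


Encode each number as n ones followed by a terminating 0:
  11 -> 111111111110 (12 bits)
  3 -> 1110 (4 bits)
  5 -> 111110 (6 bits)
  8 -> 111111110 (9 bits)
  7 -> 11111110 (8 bits)
Total length = 12 + 4 + 6 + 9 + 8 = 39 bits.

Unary([11, 3, 5, 8, 7]) = 111111111110111011111011111111011111110 (39 bits)


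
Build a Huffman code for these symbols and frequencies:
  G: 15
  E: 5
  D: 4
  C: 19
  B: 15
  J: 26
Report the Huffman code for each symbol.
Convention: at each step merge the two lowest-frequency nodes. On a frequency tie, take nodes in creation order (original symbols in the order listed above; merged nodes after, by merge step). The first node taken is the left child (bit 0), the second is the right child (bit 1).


Huffman tree construction:
Step 1: Merge D(4) + E(5) = 9
Step 2: Merge (D+E)(9) + G(15) = 24
Step 3: Merge B(15) + C(19) = 34
Step 4: Merge ((D+E)+G)(24) + J(26) = 50
Step 5: Merge (B+C)(34) + (((D+E)+G)+J)(50) = 84
Read each symbol's code off the tree from the root (left child = 0, right child = 1).

Codes:
  G: 101 (length 3)
  E: 1001 (length 4)
  D: 1000 (length 4)
  C: 01 (length 2)
  B: 00 (length 2)
  J: 11 (length 2)
Average code length: 201/84 = 2.3929 bits/symbol


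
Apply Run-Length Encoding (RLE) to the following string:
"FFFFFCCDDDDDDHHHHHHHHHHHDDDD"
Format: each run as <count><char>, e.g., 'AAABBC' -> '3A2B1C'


Scanning runs left to right:
  i=0: run of 'F' x 5 -> '5F'
  i=5: run of 'C' x 2 -> '2C'
  i=7: run of 'D' x 6 -> '6D'
  i=13: run of 'H' x 11 -> '11H'
  i=24: run of 'D' x 4 -> '4D'

RLE = 5F2C6D11H4D


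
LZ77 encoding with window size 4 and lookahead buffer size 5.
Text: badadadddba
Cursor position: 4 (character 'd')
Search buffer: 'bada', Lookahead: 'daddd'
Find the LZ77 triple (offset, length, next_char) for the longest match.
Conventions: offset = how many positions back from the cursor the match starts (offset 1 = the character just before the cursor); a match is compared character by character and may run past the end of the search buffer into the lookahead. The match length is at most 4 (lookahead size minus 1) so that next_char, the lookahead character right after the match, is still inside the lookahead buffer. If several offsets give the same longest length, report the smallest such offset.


Try each offset into the search buffer:
  offset=1 (pos 3, char 'a'): match length 0
  offset=2 (pos 2, char 'd'): match length 3
  offset=3 (pos 1, char 'a'): match length 0
  offset=4 (pos 0, char 'b'): match length 0
Longest match has length 3 at offset 2.
next_char = character at position 4 + 3 = 7 -> 'd'

Best match: offset=2, length=3 (matching 'dad' starting at position 2)
LZ77 triple: (2, 3, 'd')


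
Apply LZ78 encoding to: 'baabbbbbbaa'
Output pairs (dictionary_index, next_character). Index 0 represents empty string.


LZ78 encoding steps:
Dictionary: {0: ''}
Step 1: w='' (idx 0), next='b' -> output (0, 'b'), add 'b' as idx 1
Step 2: w='' (idx 0), next='a' -> output (0, 'a'), add 'a' as idx 2
Step 3: w='a' (idx 2), next='b' -> output (2, 'b'), add 'ab' as idx 3
Step 4: w='b' (idx 1), next='b' -> output (1, 'b'), add 'bb' as idx 4
Step 5: w='bb' (idx 4), next='b' -> output (4, 'b'), add 'bbb' as idx 5
Step 6: w='a' (idx 2), next='a' -> output (2, 'a'), add 'aa' as idx 6


Encoded: [(0, 'b'), (0, 'a'), (2, 'b'), (1, 'b'), (4, 'b'), (2, 'a')]


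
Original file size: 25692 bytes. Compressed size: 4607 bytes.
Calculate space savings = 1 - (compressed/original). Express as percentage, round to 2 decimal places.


ratio = compressed/original = 4607/25692 = 0.179317
savings = 1 - ratio = 1 - 0.179317 = 0.820683
as a percentage: 0.820683 * 100 = 82.07%

Space savings = 1 - 4607/25692 = 82.07%


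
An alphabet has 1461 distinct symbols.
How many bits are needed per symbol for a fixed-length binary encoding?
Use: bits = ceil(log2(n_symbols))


log2(1461) = 10.5127
Bracket: 2^10 = 1024 < 1461 <= 2^11 = 2048
So ceil(log2(1461)) = 11

bits = ceil(log2(1461)) = ceil(10.5127) = 11 bits


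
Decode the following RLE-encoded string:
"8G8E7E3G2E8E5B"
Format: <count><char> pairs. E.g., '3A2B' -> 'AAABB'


Expanding each <count><char> pair:
  8G -> 'GGGGGGGG'
  8E -> 'EEEEEEEE'
  7E -> 'EEEEEEE'
  3G -> 'GGG'
  2E -> 'EE'
  8E -> 'EEEEEEEE'
  5B -> 'BBBBB'

Decoded = GGGGGGGGEEEEEEEEEEEEEEEGGGEEEEEEEEEEBBBBB


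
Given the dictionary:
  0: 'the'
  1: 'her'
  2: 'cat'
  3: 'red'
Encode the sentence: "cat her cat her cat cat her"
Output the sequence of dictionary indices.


Look up each word in the dictionary:
  'cat' -> 2
  'her' -> 1
  'cat' -> 2
  'her' -> 1
  'cat' -> 2
  'cat' -> 2
  'her' -> 1

Encoded: [2, 1, 2, 1, 2, 2, 1]


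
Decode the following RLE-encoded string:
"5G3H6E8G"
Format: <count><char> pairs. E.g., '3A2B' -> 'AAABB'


Expanding each <count><char> pair:
  5G -> 'GGGGG'
  3H -> 'HHH'
  6E -> 'EEEEEE'
  8G -> 'GGGGGGGG'

Decoded = GGGGGHHHEEEEEEGGGGGGGG


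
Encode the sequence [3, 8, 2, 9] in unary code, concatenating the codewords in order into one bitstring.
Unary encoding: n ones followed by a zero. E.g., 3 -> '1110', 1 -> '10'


Encode each number as n ones followed by a terminating 0:
  3 -> 1110 (4 bits)
  8 -> 111111110 (9 bits)
  2 -> 110 (3 bits)
  9 -> 1111111110 (10 bits)
Total length = 4 + 9 + 3 + 10 = 26 bits.

Unary([3, 8, 2, 9]) = 11101111111101101111111110 (26 bits)


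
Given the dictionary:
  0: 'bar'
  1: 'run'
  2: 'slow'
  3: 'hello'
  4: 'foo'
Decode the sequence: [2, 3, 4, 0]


Look up each index in the dictionary:
  2 -> 'slow'
  3 -> 'hello'
  4 -> 'foo'
  0 -> 'bar'

Decoded: "slow hello foo bar"


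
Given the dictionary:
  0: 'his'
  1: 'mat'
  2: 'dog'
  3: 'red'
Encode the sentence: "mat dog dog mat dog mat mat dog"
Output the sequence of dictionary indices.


Look up each word in the dictionary:
  'mat' -> 1
  'dog' -> 2
  'dog' -> 2
  'mat' -> 1
  'dog' -> 2
  'mat' -> 1
  'mat' -> 1
  'dog' -> 2

Encoded: [1, 2, 2, 1, 2, 1, 1, 2]


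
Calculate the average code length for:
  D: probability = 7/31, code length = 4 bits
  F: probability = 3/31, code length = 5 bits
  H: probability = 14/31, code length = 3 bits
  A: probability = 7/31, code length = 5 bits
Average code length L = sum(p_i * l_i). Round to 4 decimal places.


Weighted contributions p_i * l_i:
  D: (7/31) * 4 = 28/31
  F: (3/31) * 5 = 15/31
  H: (14/31) * 3 = 42/31
  A: (7/31) * 5 = 35/31
Sum = (28 + 15 + 42 + 35)/31 = 120/31

L = 120/31 = 3.8710 bits/symbol


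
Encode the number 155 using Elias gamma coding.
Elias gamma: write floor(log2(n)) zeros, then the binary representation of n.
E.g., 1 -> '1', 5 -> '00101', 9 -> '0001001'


num_bits = floor(log2(155)) + 1 = 8
leading_zeros = num_bits - 1 = 7
binary(155) = 10011011

Elias gamma(155) = '0000000' + '10011011' = 000000010011011 (15 bits)


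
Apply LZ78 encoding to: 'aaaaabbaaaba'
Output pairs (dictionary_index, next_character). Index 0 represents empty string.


LZ78 encoding steps:
Dictionary: {0: ''}
Step 1: w='' (idx 0), next='a' -> output (0, 'a'), add 'a' as idx 1
Step 2: w='a' (idx 1), next='a' -> output (1, 'a'), add 'aa' as idx 2
Step 3: w='aa' (idx 2), next='b' -> output (2, 'b'), add 'aab' as idx 3
Step 4: w='' (idx 0), next='b' -> output (0, 'b'), add 'b' as idx 4
Step 5: w='aa' (idx 2), next='a' -> output (2, 'a'), add 'aaa' as idx 5
Step 6: w='b' (idx 4), next='a' -> output (4, 'a'), add 'ba' as idx 6


Encoded: [(0, 'a'), (1, 'a'), (2, 'b'), (0, 'b'), (2, 'a'), (4, 'a')]


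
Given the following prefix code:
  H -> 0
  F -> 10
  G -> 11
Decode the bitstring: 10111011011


Decoding step by step:
Bits 10 -> F
Bits 11 -> G
Bits 10 -> F
Bits 11 -> G
Bits 0 -> H
Bits 11 -> G


Decoded message: FGFGHG


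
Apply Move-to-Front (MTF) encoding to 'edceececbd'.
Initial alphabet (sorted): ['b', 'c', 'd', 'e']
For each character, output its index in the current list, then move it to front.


MTF encoding:
'e': index 3 in ['b', 'c', 'd', 'e'] -> ['e', 'b', 'c', 'd']
'd': index 3 in ['e', 'b', 'c', 'd'] -> ['d', 'e', 'b', 'c']
'c': index 3 in ['d', 'e', 'b', 'c'] -> ['c', 'd', 'e', 'b']
'e': index 2 in ['c', 'd', 'e', 'b'] -> ['e', 'c', 'd', 'b']
'e': index 0 in ['e', 'c', 'd', 'b'] -> ['e', 'c', 'd', 'b']
'c': index 1 in ['e', 'c', 'd', 'b'] -> ['c', 'e', 'd', 'b']
'e': index 1 in ['c', 'e', 'd', 'b'] -> ['e', 'c', 'd', 'b']
'c': index 1 in ['e', 'c', 'd', 'b'] -> ['c', 'e', 'd', 'b']
'b': index 3 in ['c', 'e', 'd', 'b'] -> ['b', 'c', 'e', 'd']
'd': index 3 in ['b', 'c', 'e', 'd'] -> ['d', 'b', 'c', 'e']


Output: [3, 3, 3, 2, 0, 1, 1, 1, 3, 3]


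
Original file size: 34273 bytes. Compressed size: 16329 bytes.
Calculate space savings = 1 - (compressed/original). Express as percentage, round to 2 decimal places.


ratio = compressed/original = 16329/34273 = 0.476439
savings = 1 - ratio = 1 - 0.476439 = 0.523561
as a percentage: 0.523561 * 100 = 52.36%

Space savings = 1 - 16329/34273 = 52.36%


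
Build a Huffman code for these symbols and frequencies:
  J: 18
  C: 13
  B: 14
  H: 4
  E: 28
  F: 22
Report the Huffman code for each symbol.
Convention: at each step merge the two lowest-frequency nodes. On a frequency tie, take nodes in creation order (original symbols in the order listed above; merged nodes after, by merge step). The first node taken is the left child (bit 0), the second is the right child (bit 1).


Huffman tree construction:
Step 1: Merge H(4) + C(13) = 17
Step 2: Merge B(14) + (H+C)(17) = 31
Step 3: Merge J(18) + F(22) = 40
Step 4: Merge E(28) + (B+(H+C))(31) = 59
Step 5: Merge (J+F)(40) + (E+(B+(H+C)))(59) = 99
Read each symbol's code off the tree from the root (left child = 0, right child = 1).

Codes:
  J: 00 (length 2)
  C: 1111 (length 4)
  B: 110 (length 3)
  H: 1110 (length 4)
  E: 10 (length 2)
  F: 01 (length 2)
Average code length: 246/99 = 2.4848 bits/symbol


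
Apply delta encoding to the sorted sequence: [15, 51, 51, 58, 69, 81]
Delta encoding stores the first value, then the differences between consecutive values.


First value: 15
Deltas:
  51 - 15 = 36
  51 - 51 = 0
  58 - 51 = 7
  69 - 58 = 11
  81 - 69 = 12


Delta encoded: [15, 36, 0, 7, 11, 12]


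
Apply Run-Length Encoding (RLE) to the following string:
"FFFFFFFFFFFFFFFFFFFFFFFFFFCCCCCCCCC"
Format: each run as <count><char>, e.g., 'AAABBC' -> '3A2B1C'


Scanning runs left to right:
  i=0: run of 'F' x 26 -> '26F'
  i=26: run of 'C' x 9 -> '9C'

RLE = 26F9C


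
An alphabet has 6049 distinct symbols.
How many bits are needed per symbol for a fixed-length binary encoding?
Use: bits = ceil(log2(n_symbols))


log2(6049) = 12.5625
Bracket: 2^12 = 4096 < 6049 <= 2^13 = 8192
So ceil(log2(6049)) = 13

bits = ceil(log2(6049)) = ceil(12.5625) = 13 bits


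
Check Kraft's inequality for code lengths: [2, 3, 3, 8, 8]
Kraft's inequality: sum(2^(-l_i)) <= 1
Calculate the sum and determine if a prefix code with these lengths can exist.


Sum = 2^(-2) + 2^(-3) + 2^(-3) + 2^(-8) + 2^(-8)
    = 0.25 + 0.125 + 0.125 + 0.00390625 + 0.00390625
    = 130/256 = 0.5078125
Since 0.5078125 <= 1, Kraft's inequality IS satisfied.
A prefix code with these lengths CAN exist.

Kraft sum = 0.5078125. Satisfied.


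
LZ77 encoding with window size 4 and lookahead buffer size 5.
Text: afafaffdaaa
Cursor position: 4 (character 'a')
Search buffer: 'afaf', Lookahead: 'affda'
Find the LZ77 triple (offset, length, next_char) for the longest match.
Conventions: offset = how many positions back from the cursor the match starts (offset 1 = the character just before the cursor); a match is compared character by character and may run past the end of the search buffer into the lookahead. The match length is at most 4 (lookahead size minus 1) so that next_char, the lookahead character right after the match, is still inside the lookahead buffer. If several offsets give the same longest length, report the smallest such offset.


Try each offset into the search buffer:
  offset=1 (pos 3, char 'f'): match length 0
  offset=2 (pos 2, char 'a'): match length 2
  offset=3 (pos 1, char 'f'): match length 0
  offset=4 (pos 0, char 'a'): match length 2
Longest match has length 2, found at offsets 2, 4; take the smallest, offset 2.
next_char = character at position 4 + 2 = 6 -> 'f'

Best match: offset=2, length=2 (matching 'af' starting at position 2)
LZ77 triple: (2, 2, 'f')


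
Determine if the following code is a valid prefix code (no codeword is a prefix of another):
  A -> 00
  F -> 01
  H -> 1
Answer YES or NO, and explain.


Checking each pair (does one codeword prefix another?):
  A='00' vs F='01': no prefix
  A='00' vs H='1': no prefix
  F='01' vs A='00': no prefix
  F='01' vs H='1': no prefix
  H='1' vs A='00': no prefix
  H='1' vs F='01': no prefix
No violation found over all pairs.

YES -- this is a valid prefix code. No codeword is a prefix of any other codeword.


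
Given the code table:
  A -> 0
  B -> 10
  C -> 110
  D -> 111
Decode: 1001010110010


Decoding:
10 -> B
0 -> A
10 -> B
10 -> B
110 -> C
0 -> A
10 -> B


Result: BABBCAB


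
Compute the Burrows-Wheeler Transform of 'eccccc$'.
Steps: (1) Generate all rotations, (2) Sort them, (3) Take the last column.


Rotations (sorted):
  0: $eccccc -> last char: c
  1: c$ecccc -> last char: c
  2: cc$eccc -> last char: c
  3: ccc$ecc -> last char: c
  4: cccc$ec -> last char: c
  5: ccccc$e -> last char: e
  6: eccccc$ -> last char: $


BWT = ccccce$


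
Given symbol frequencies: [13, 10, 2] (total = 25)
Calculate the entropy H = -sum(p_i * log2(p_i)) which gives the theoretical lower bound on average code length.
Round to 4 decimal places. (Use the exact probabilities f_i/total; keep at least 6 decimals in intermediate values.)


Per-symbol terms -p_i * log2(p_i) with p_i = f_i/25:
  p = 13/25 = 0.520000: log2(p) = -0.943416, -p*log2(p) = 0.490577
  p = 10/25 = 0.400000: log2(p) = -1.321928, -p*log2(p) = 0.528771
  p = 2/25 = 0.080000: log2(p) = -3.643856, -p*log2(p) = 0.291508
H = 0.490577 + 0.528771 + 0.291508 = 1.310856

H = 1.3109 bits/symbol


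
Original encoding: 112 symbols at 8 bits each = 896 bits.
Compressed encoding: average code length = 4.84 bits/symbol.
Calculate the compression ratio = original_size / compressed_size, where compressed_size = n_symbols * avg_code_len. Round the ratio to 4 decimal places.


original_size = n_symbols * orig_bits = 112 * 8 = 896 bits
compressed_size = n_symbols * avg_code_len = 112 * 4.84 = 542.08 bits
ratio = original_size / compressed_size = 896 / 542.08 = 1.6529

Compression ratio = 1.6529


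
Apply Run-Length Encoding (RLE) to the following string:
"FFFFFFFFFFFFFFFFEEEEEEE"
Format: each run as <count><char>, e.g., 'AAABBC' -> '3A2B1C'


Scanning runs left to right:
  i=0: run of 'F' x 16 -> '16F'
  i=16: run of 'E' x 7 -> '7E'

RLE = 16F7E


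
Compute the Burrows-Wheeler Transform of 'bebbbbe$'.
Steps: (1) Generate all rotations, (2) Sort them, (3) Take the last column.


Rotations (sorted):
  0: $bebbbbe -> last char: e
  1: bbbbe$be -> last char: e
  2: bbbe$beb -> last char: b
  3: bbe$bebb -> last char: b
  4: be$bebbb -> last char: b
  5: bebbbbe$ -> last char: $
  6: e$bebbbb -> last char: b
  7: ebbbbe$b -> last char: b


BWT = eebbb$bb


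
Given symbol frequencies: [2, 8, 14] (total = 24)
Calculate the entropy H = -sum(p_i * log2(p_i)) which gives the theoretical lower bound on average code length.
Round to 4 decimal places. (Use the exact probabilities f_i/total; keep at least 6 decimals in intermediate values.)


Per-symbol terms -p_i * log2(p_i) with p_i = f_i/24:
  p = 2/24 = 0.083333: log2(p) = -3.584963, -p*log2(p) = 0.298747
  p = 8/24 = 0.333333: log2(p) = -1.584963, -p*log2(p) = 0.528321
  p = 14/24 = 0.583333: log2(p) = -0.777608, -p*log2(p) = 0.453604
H = 0.298747 + 0.528321 + 0.453604 = 1.280672

H = 1.2807 bits/symbol
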